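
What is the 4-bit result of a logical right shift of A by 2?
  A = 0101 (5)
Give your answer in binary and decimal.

Logical shift right by 2: drop the bottom 2 bit(s), prepend 2 zero(s) on the left.
  0101  ->  keep [01], discard [01], prepend 00
= 0001

Answer: 0001 (1)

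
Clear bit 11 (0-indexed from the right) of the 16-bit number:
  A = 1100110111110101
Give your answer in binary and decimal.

Mask = ~(1 << 11) = 1111011111111111
Bit 11 of A is 1, so AND-ing with the mask clears it to 0.
  1100110111110101
& 1111011111111111
------------------
  1100010111110101

Answer: 1100010111110101 (50677)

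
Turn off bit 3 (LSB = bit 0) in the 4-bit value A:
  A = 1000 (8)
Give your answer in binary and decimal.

Mask = ~(1 << 3) = 0111
Bit 3 of A is 1, so AND-ing with the mask clears it to 0.
  1000
& 0111
------
  0000

Answer: 0000 (0)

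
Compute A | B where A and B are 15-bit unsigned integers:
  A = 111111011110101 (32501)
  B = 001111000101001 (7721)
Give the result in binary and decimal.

Apply | to each column (1 where either bit is 1):
  111111011110101
| 001111000101001
-----------------
  111111011111101

Answer: 111111011111101 (32509)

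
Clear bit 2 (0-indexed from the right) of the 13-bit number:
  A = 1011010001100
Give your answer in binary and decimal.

Mask = ~(1 << 2) = 1111111111011
Bit 2 of A is 1, so AND-ing with the mask clears it to 0.
  1011010001100
& 1111111111011
---------------
  1011010001000

Answer: 1011010001000 (5768)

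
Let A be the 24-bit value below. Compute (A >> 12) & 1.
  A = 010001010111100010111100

Bit 12 is the 13th from the right.
  010001010111100010111100
             ^
That bit is 1.

Answer: 1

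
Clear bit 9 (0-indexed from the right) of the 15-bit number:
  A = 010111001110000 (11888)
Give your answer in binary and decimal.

Mask = ~(1 << 9) = 111110111111111
Bit 9 of A is 1, so AND-ing with the mask clears it to 0.
  010111001110000
& 111110111111111
-----------------
  010110001110000

Answer: 010110001110000 (11376)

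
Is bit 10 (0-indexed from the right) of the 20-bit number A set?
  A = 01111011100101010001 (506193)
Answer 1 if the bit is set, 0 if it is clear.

Bit 10 is the 11th from the right.
  01111011100101010001
           ^
That bit is 0.

Answer: 0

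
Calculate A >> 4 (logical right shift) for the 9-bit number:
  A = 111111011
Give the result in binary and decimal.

Logical shift right by 4: drop the bottom 4 bit(s), prepend 4 zero(s) on the left.
  111111011  ->  keep [11111], discard [1011], prepend 0000
= 000011111

Answer: 000011111 (31)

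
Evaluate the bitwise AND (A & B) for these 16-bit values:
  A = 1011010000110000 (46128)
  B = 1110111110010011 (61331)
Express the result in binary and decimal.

Apply & to each column (1 only where both bits are 1):
  1011010000110000
& 1110111110010011
------------------
  1010010000010000

Answer: 1010010000010000 (42000)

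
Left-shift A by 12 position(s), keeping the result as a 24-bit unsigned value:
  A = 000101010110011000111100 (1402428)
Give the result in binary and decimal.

Shift left by 12: drop the top 12 bit(s), append 12 zero(s) on the right.
  000101010110011000111100  ->  discard [000101010110], keep [011000111100], append 000000000000
= 011000111100000000000000

Answer: 011000111100000000000000 (6537216)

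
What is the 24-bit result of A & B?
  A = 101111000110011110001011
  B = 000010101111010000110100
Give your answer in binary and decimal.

Apply & to each column (1 only where both bits are 1):
  101111000110011110001011
& 000010101111010000110100
--------------------------
  000010000110010000000000

Answer: 000010000110010000000000 (549888)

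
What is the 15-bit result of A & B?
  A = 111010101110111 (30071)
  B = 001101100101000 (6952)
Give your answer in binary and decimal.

Apply & to each column (1 only where both bits are 1):
  111010101110111
& 001101100101000
-----------------
  001000100100000

Answer: 001000100100000 (4384)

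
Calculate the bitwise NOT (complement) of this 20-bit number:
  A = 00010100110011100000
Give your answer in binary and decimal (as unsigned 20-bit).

Flip each bit (0->1, 1->0):
  00010100110011100000
  11101011001100011111

Answer: 11101011001100011111 (963359)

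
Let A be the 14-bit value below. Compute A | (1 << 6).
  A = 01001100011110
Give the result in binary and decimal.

Mask = 1 << 6 = 00000001000000
Bit 6 of A is 0, so OR-ing with the mask flips it to 1.
  01001100011110
| 00000001000000
----------------
  01001101011110

Answer: 01001101011110 (4958)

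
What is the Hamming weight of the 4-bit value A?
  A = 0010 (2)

0010
1-bits at positions (from bit 0 = LSB): 1
Count = 1

Answer: 1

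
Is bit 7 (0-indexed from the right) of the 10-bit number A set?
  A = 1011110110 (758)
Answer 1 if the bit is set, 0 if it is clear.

Bit 7 is the 8th from the right.
  1011110110
    ^
That bit is 1.

Answer: 1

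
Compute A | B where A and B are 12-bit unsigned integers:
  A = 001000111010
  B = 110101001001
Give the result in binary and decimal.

Apply | to each column (1 where either bit is 1):
  001000111010
| 110101001001
--------------
  111101111011

Answer: 111101111011 (3963)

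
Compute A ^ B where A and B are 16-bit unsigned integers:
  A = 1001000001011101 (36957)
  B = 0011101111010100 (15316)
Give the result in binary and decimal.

Apply ^ to each column (1 where bits differ):
  1001000001011101
^ 0011101111010100
------------------
  1010101110001001

Answer: 1010101110001001 (43913)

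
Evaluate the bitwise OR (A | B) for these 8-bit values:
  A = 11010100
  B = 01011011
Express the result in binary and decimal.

Apply | to each column (1 where either bit is 1):
  11010100
| 01011011
----------
  11011111

Answer: 11011111 (223)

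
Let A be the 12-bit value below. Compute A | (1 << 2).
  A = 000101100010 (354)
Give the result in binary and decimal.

Mask = 1 << 2 = 000000000100
Bit 2 of A is 0, so OR-ing with the mask flips it to 1.
  000101100010
| 000000000100
--------------
  000101100110

Answer: 000101100110 (358)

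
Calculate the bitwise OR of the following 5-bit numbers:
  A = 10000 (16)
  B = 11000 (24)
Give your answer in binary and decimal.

Apply | to each column (1 where either bit is 1):
  10000
| 11000
-------
  11000

Answer: 11000 (24)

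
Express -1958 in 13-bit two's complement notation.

1. Binary of +1958:  0011110100110
2. Invert bits:     1100001011001
3. Add 1:           1100001011010

Answer: 1100001011010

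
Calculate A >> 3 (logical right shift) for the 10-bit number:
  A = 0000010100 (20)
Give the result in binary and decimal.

Logical shift right by 3: drop the bottom 3 bit(s), prepend 3 zero(s) on the left.
  0000010100  ->  keep [0000010], discard [100], prepend 000
= 0000000010

Answer: 0000000010 (2)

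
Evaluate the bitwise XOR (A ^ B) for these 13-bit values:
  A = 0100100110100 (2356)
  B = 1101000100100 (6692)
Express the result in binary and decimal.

Apply ^ to each column (1 where bits differ):
  0100100110100
^ 1101000100100
---------------
  1001100010000

Answer: 1001100010000 (4880)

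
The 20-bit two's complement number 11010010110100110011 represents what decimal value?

MSB is 1, so the value is negative. Find the magnitude:
1. Invert bits:  00101101001011001100
2. Add 1:        00101101001011001101  = 185037
3. Apply sign:   -185037

Answer: -185037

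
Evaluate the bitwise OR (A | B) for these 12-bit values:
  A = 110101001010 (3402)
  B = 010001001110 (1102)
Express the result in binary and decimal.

Apply | to each column (1 where either bit is 1):
  110101001010
| 010001001110
--------------
  110101001110

Answer: 110101001110 (3406)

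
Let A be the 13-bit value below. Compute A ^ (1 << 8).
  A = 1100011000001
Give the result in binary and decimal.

Mask = 1 << 8 = 0000100000000
Bit 8 of A is 0; XOR with the mask flips it to 1.
  1100011000001
^ 0000100000000
---------------
  1100111000001

Answer: 1100111000001 (6593)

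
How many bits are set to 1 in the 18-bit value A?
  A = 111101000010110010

111101000010110010
1-bits at positions (from bit 0 = LSB): 1, 4, 5, 7, 12, 14, 15, 16, 17
Count = 9

Answer: 9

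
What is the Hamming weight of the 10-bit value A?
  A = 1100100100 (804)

1100100100
1-bits at positions (from bit 0 = LSB): 2, 5, 8, 9
Count = 4

Answer: 4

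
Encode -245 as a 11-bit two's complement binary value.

1. Binary of +245:  00011110101
2. Invert bits:     11100001010
3. Add 1:           11100001011

Answer: 11100001011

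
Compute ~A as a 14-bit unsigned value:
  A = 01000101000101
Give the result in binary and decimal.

Flip each bit (0->1, 1->0):
  01000101000101
  10111010111010

Answer: 10111010111010 (11962)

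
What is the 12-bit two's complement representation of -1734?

1. Binary of +1734:  011011000110
2. Invert bits:     100100111001
3. Add 1:           100100111010

Answer: 100100111010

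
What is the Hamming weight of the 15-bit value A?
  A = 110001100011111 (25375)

110001100011111
1-bits at positions (from bit 0 = LSB): 0, 1, 2, 3, 4, 8, 9, 13, 14
Count = 9

Answer: 9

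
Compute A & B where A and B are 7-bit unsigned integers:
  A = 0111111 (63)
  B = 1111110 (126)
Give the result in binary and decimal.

Apply & to each column (1 only where both bits are 1):
  0111111
& 1111110
---------
  0111110

Answer: 0111110 (62)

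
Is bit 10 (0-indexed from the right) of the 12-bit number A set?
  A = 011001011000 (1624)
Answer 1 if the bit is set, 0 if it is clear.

Bit 10 is the 11th from the right.
  011001011000
   ^
That bit is 1.

Answer: 1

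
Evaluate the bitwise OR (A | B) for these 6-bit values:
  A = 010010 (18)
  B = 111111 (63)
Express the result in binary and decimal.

Apply | to each column (1 where either bit is 1):
  010010
| 111111
--------
  111111

Answer: 111111 (63)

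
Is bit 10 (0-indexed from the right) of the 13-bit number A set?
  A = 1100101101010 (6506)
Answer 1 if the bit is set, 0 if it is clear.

Bit 10 is the 11th from the right.
  1100101101010
    ^
That bit is 0.

Answer: 0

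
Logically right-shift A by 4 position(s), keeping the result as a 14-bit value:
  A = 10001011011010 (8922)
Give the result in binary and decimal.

Logical shift right by 4: drop the bottom 4 bit(s), prepend 4 zero(s) on the left.
  10001011011010  ->  keep [1000101101], discard [1010], prepend 0000
= 00001000101101

Answer: 00001000101101 (557)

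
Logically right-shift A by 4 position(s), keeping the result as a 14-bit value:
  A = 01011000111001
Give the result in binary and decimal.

Logical shift right by 4: drop the bottom 4 bit(s), prepend 4 zero(s) on the left.
  01011000111001  ->  keep [0101100011], discard [1001], prepend 0000
= 00000101100011

Answer: 00000101100011 (355)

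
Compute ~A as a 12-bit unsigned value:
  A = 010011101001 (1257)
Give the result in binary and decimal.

Flip each bit (0->1, 1->0):
  010011101001
  101100010110

Answer: 101100010110 (2838)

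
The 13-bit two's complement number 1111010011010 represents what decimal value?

MSB is 1, so the value is negative. Find the magnitude:
1. Invert bits:  0000101100101
2. Add 1:        0000101100110  = 358
3. Apply sign:   -358

Answer: -358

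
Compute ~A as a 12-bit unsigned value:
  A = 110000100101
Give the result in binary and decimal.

Flip each bit (0->1, 1->0):
  110000100101
  001111011010

Answer: 001111011010 (986)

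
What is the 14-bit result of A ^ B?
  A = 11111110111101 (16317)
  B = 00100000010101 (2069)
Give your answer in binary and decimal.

Apply ^ to each column (1 where bits differ):
  11111110111101
^ 00100000010101
----------------
  11011110101000

Answer: 11011110101000 (14248)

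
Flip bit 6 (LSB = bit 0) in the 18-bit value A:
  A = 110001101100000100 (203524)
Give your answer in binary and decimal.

Mask = 1 << 6 = 000000000001000000
Bit 6 of A is 0; XOR with the mask flips it to 1.
  110001101100000100
^ 000000000001000000
--------------------
  110001101101000100

Answer: 110001101101000100 (203588)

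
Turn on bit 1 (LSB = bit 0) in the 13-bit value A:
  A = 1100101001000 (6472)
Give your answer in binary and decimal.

Mask = 1 << 1 = 0000000000010
Bit 1 of A is 0, so OR-ing with the mask flips it to 1.
  1100101001000
| 0000000000010
---------------
  1100101001010

Answer: 1100101001010 (6474)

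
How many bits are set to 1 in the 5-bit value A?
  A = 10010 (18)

10010
1-bits at positions (from bit 0 = LSB): 1, 4
Count = 2

Answer: 2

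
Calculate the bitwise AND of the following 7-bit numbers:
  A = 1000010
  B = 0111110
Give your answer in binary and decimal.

Apply & to each column (1 only where both bits are 1):
  1000010
& 0111110
---------
  0000010

Answer: 0000010 (2)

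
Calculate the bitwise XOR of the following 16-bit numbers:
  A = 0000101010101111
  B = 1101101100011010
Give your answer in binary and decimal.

Apply ^ to each column (1 where bits differ):
  0000101010101111
^ 1101101100011010
------------------
  1101000110110101

Answer: 1101000110110101 (53685)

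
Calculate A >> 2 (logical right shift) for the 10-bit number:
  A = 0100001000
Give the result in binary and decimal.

Logical shift right by 2: drop the bottom 2 bit(s), prepend 2 zero(s) on the left.
  0100001000  ->  keep [01000010], discard [00], prepend 00
= 0001000010

Answer: 0001000010 (66)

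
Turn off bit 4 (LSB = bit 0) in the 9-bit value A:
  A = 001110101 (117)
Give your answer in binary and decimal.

Mask = ~(1 << 4) = 111101111
Bit 4 of A is 1, so AND-ing with the mask clears it to 0.
  001110101
& 111101111
-----------
  001100101

Answer: 001100101 (101)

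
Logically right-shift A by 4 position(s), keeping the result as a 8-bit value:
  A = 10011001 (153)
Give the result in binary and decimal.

Logical shift right by 4: drop the bottom 4 bit(s), prepend 4 zero(s) on the left.
  10011001  ->  keep [1001], discard [1001], prepend 0000
= 00001001

Answer: 00001001 (9)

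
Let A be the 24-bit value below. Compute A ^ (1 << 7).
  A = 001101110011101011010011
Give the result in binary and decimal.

Mask = 1 << 7 = 000000000000000010000000
Bit 7 of A is 1; XOR with the mask flips it to 0.
  001101110011101011010011
^ 000000000000000010000000
--------------------------
  001101110011101001010011

Answer: 001101110011101001010011 (3619411)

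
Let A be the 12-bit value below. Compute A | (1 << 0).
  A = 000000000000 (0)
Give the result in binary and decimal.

Mask = 1 << 0 = 000000000001
Bit 0 of A is 0, so OR-ing with the mask flips it to 1.
  000000000000
| 000000000001
--------------
  000000000001

Answer: 000000000001 (1)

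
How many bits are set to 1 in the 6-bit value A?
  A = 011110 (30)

011110
1-bits at positions (from bit 0 = LSB): 1, 2, 3, 4
Count = 4

Answer: 4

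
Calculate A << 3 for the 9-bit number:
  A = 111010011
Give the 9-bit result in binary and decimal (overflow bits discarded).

Shift left by 3: drop the top 3 bit(s), append 3 zero(s) on the right.
  111010011  ->  discard [111], keep [010011], append 000
= 010011000

Answer: 010011000 (152)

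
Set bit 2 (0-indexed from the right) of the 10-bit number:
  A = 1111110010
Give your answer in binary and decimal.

Mask = 1 << 2 = 0000000100
Bit 2 of A is 0, so OR-ing with the mask flips it to 1.
  1111110010
| 0000000100
------------
  1111110110

Answer: 1111110110 (1014)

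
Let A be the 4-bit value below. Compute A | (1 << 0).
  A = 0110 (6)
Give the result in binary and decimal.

Mask = 1 << 0 = 0001
Bit 0 of A is 0, so OR-ing with the mask flips it to 1.
  0110
| 0001
------
  0111

Answer: 0111 (7)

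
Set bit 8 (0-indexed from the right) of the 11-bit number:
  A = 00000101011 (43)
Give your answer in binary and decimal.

Mask = 1 << 8 = 00100000000
Bit 8 of A is 0, so OR-ing with the mask flips it to 1.
  00000101011
| 00100000000
-------------
  00100101011

Answer: 00100101011 (299)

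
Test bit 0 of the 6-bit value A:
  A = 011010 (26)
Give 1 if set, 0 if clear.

Bit 0 is the 1st from the right.
  011010
       ^
That bit is 0.

Answer: 0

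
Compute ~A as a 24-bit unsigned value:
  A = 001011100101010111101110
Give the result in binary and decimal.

Flip each bit (0->1, 1->0):
  001011100101010111101110
  110100011010101000010001

Answer: 110100011010101000010001 (13740561)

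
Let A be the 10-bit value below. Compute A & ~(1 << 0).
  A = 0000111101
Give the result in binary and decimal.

Mask = ~(1 << 0) = 1111111110
Bit 0 of A is 1, so AND-ing with the mask clears it to 0.
  0000111101
& 1111111110
------------
  0000111100

Answer: 0000111100 (60)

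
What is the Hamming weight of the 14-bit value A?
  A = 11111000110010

11111000110010
1-bits at positions (from bit 0 = LSB): 1, 4, 5, 9, 10, 11, 12, 13
Count = 8

Answer: 8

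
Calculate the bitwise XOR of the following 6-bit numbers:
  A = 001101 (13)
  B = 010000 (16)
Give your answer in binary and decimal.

Apply ^ to each column (1 where bits differ):
  001101
^ 010000
--------
  011101

Answer: 011101 (29)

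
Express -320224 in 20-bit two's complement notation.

1. Binary of +320224:  01001110001011100000
2. Invert bits:     10110001110100011111
3. Add 1:           10110001110100100000

Answer: 10110001110100100000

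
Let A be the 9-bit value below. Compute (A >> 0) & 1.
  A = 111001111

Bit 0 is the 1st from the right.
  111001111
          ^
That bit is 1.

Answer: 1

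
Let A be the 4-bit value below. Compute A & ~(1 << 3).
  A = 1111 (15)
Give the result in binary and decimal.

Mask = ~(1 << 3) = 0111
Bit 3 of A is 1, so AND-ing with the mask clears it to 0.
  1111
& 0111
------
  0111

Answer: 0111 (7)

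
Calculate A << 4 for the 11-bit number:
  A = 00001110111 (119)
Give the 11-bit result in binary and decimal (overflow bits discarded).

Shift left by 4: drop the top 4 bit(s), append 4 zero(s) on the right.
  00001110111  ->  discard [0000], keep [1110111], append 0000
= 11101110000

Answer: 11101110000 (1904)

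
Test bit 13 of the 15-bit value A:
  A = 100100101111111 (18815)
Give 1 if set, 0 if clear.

Bit 13 is the 14th from the right.
  100100101111111
   ^
That bit is 0.

Answer: 0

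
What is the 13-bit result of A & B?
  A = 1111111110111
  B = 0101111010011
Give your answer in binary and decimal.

Apply & to each column (1 only where both bits are 1):
  1111111110111
& 0101111010011
---------------
  0101111010011

Answer: 0101111010011 (3027)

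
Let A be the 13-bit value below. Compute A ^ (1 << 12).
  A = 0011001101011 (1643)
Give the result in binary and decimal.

Mask = 1 << 12 = 1000000000000
Bit 12 of A is 0; XOR with the mask flips it to 1.
  0011001101011
^ 1000000000000
---------------
  1011001101011

Answer: 1011001101011 (5739)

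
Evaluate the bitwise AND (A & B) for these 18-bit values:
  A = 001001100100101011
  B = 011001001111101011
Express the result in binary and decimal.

Apply & to each column (1 only where both bits are 1):
  001001100100101011
& 011001001111101011
--------------------
  001001000100101011

Answer: 001001000100101011 (37163)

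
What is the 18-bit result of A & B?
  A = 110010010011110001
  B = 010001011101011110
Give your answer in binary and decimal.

Apply & to each column (1 only where both bits are 1):
  110010010011110001
& 010001011101011110
--------------------
  010000010001010000

Answer: 010000010001010000 (66640)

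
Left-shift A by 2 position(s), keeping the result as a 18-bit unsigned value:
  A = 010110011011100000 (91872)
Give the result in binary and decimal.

Shift left by 2: drop the top 2 bit(s), append 2 zero(s) on the right.
  010110011011100000  ->  discard [01], keep [0110011011100000], append 00
= 011001101110000000

Answer: 011001101110000000 (105344)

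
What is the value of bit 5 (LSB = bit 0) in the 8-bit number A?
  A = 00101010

Bit 5 is the 6th from the right.
  00101010
    ^
That bit is 1.

Answer: 1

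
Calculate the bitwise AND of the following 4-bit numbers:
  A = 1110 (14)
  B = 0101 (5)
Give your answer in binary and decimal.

Apply & to each column (1 only where both bits are 1):
  1110
& 0101
------
  0100

Answer: 0100 (4)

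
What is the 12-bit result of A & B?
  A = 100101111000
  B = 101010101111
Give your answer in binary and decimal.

Apply & to each column (1 only where both bits are 1):
  100101111000
& 101010101111
--------------
  100000101000

Answer: 100000101000 (2088)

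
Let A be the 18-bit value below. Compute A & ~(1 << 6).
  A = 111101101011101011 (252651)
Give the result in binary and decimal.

Mask = ~(1 << 6) = 111111111110111111
Bit 6 of A is 1, so AND-ing with the mask clears it to 0.
  111101101011101011
& 111111111110111111
--------------------
  111101101010101011

Answer: 111101101010101011 (252587)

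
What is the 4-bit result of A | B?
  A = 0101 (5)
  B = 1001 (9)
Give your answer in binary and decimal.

Apply | to each column (1 where either bit is 1):
  0101
| 1001
------
  1101

Answer: 1101 (13)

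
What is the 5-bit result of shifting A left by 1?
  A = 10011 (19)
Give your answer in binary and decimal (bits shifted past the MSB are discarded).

Shift left by 1: drop the top 1 bit(s), append 1 zero(s) on the right.
  10011  ->  discard [1], keep [0011], append 0
= 00110

Answer: 00110 (6)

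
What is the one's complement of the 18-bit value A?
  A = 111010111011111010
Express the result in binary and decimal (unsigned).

Flip each bit (0->1, 1->0):
  111010111011111010
  000101000100000101

Answer: 000101000100000101 (20741)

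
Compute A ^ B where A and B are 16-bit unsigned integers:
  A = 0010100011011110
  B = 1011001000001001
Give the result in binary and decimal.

Apply ^ to each column (1 where bits differ):
  0010100011011110
^ 1011001000001001
------------------
  1001101011010111

Answer: 1001101011010111 (39639)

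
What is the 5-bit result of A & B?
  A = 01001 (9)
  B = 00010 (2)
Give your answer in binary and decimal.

Apply & to each column (1 only where both bits are 1):
  01001
& 00010
-------
  00000

Answer: 00000 (0)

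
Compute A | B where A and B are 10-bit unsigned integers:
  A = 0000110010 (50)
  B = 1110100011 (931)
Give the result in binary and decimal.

Apply | to each column (1 where either bit is 1):
  0000110010
| 1110100011
------------
  1110110011

Answer: 1110110011 (947)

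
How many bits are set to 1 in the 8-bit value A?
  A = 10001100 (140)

10001100
1-bits at positions (from bit 0 = LSB): 2, 3, 7
Count = 3

Answer: 3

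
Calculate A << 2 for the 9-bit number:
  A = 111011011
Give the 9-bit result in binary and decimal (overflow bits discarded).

Shift left by 2: drop the top 2 bit(s), append 2 zero(s) on the right.
  111011011  ->  discard [11], keep [1011011], append 00
= 101101100

Answer: 101101100 (364)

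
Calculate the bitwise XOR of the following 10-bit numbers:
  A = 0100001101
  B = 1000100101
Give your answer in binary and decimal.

Apply ^ to each column (1 where bits differ):
  0100001101
^ 1000100101
------------
  1100101000

Answer: 1100101000 (808)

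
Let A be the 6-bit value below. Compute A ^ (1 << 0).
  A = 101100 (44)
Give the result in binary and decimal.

Mask = 1 << 0 = 000001
Bit 0 of A is 0; XOR with the mask flips it to 1.
  101100
^ 000001
--------
  101101

Answer: 101101 (45)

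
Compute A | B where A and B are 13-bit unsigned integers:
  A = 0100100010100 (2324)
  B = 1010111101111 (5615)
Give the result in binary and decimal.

Apply | to each column (1 where either bit is 1):
  0100100010100
| 1010111101111
---------------
  1110111111111

Answer: 1110111111111 (7679)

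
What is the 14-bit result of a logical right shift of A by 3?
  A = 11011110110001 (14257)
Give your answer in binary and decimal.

Logical shift right by 3: drop the bottom 3 bit(s), prepend 3 zero(s) on the left.
  11011110110001  ->  keep [11011110110], discard [001], prepend 000
= 00011011110110

Answer: 00011011110110 (1782)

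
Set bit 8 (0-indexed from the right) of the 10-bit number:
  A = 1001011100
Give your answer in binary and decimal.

Mask = 1 << 8 = 0100000000
Bit 8 of A is 0, so OR-ing with the mask flips it to 1.
  1001011100
| 0100000000
------------
  1101011100

Answer: 1101011100 (860)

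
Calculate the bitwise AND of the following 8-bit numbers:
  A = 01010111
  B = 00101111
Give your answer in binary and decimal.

Apply & to each column (1 only where both bits are 1):
  01010111
& 00101111
----------
  00000111

Answer: 00000111 (7)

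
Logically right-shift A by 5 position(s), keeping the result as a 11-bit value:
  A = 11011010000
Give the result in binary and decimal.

Logical shift right by 5: drop the bottom 5 bit(s), prepend 5 zero(s) on the left.
  11011010000  ->  keep [110110], discard [10000], prepend 00000
= 00000110110

Answer: 00000110110 (54)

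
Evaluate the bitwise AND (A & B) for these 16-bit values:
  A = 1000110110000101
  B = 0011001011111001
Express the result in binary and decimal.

Apply & to each column (1 only where both bits are 1):
  1000110110000101
& 0011001011111001
------------------
  0000000010000001

Answer: 0000000010000001 (129)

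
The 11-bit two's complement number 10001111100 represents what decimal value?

MSB is 1, so the value is negative. Find the magnitude:
1. Invert bits:  01110000011
2. Add 1:        01110000100  = 900
3. Apply sign:   -900

Answer: -900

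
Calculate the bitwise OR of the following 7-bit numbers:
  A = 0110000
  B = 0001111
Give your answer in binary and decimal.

Apply | to each column (1 where either bit is 1):
  0110000
| 0001111
---------
  0111111

Answer: 0111111 (63)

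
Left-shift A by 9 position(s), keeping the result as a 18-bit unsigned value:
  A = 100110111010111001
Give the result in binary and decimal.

Shift left by 9: drop the top 9 bit(s), append 9 zero(s) on the right.
  100110111010111001  ->  discard [100110111], keep [010111001], append 000000000
= 010111001000000000

Answer: 010111001000000000 (94720)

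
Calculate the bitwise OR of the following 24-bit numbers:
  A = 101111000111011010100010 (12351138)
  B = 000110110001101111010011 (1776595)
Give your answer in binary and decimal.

Apply | to each column (1 where either bit is 1):
  101111000111011010100010
| 000110110001101111010011
--------------------------
  101111110111111111110011

Answer: 101111110111111111110011 (12550131)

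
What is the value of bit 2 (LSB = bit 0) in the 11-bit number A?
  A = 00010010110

Bit 2 is the 3rd from the right.
  00010010110
          ^
That bit is 1.

Answer: 1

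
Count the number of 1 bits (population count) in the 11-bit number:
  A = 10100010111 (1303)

10100010111
1-bits at positions (from bit 0 = LSB): 0, 1, 2, 4, 8, 10
Count = 6

Answer: 6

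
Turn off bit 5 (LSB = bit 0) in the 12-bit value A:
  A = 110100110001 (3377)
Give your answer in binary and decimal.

Mask = ~(1 << 5) = 111111011111
Bit 5 of A is 1, so AND-ing with the mask clears it to 0.
  110100110001
& 111111011111
--------------
  110100010001

Answer: 110100010001 (3345)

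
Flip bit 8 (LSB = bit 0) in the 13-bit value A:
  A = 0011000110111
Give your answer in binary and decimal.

Mask = 1 << 8 = 0000100000000
Bit 8 of A is 0; XOR with the mask flips it to 1.
  0011000110111
^ 0000100000000
---------------
  0011100110111

Answer: 0011100110111 (1847)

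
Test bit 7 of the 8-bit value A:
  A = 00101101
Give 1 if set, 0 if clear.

Bit 7 is the 8th from the right.
  00101101
  ^
That bit is 0.

Answer: 0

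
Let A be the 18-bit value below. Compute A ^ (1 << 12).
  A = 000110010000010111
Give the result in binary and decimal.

Mask = 1 << 12 = 000001000000000000
Bit 12 of A is 0; XOR with the mask flips it to 1.
  000110010000010111
^ 000001000000000000
--------------------
  000111010000010111

Answer: 000111010000010111 (29719)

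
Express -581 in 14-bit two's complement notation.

1. Binary of +581:  00001001000101
2. Invert bits:     11110110111010
3. Add 1:           11110110111011

Answer: 11110110111011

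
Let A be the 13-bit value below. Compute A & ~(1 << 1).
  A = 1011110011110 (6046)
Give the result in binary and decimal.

Mask = ~(1 << 1) = 1111111111101
Bit 1 of A is 1, so AND-ing with the mask clears it to 0.
  1011110011110
& 1111111111101
---------------
  1011110011100

Answer: 1011110011100 (6044)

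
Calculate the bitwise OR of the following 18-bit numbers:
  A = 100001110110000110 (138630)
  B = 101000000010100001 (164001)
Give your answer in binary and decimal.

Apply | to each column (1 where either bit is 1):
  100001110110000110
| 101000000010100001
--------------------
  101001110110100111

Answer: 101001110110100111 (171431)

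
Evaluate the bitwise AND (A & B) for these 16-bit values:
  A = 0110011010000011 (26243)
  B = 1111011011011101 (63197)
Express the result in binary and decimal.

Apply & to each column (1 only where both bits are 1):
  0110011010000011
& 1111011011011101
------------------
  0110011010000001

Answer: 0110011010000001 (26241)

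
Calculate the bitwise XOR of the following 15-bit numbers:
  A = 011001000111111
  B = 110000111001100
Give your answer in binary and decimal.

Apply ^ to each column (1 where bits differ):
  011001000111111
^ 110000111001100
-----------------
  101001111110011

Answer: 101001111110011 (21491)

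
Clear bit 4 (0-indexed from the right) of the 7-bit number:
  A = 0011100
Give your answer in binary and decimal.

Mask = ~(1 << 4) = 1101111
Bit 4 of A is 1, so AND-ing with the mask clears it to 0.
  0011100
& 1101111
---------
  0001100

Answer: 0001100 (12)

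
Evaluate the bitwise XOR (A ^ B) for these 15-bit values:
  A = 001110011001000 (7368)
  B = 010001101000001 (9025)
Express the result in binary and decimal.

Apply ^ to each column (1 where bits differ):
  001110011001000
^ 010001101000001
-----------------
  011111110001001

Answer: 011111110001001 (16265)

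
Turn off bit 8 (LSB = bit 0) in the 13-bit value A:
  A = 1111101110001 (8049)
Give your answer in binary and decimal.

Mask = ~(1 << 8) = 1111011111111
Bit 8 of A is 1, so AND-ing with the mask clears it to 0.
  1111101110001
& 1111011111111
---------------
  1111001110001

Answer: 1111001110001 (7793)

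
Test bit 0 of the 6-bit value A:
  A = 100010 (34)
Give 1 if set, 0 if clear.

Bit 0 is the 1st from the right.
  100010
       ^
That bit is 0.

Answer: 0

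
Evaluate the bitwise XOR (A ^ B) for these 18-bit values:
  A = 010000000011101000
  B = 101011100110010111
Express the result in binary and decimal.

Apply ^ to each column (1 where bits differ):
  010000000011101000
^ 101011100110010111
--------------------
  111011100101111111

Answer: 111011100101111111 (244095)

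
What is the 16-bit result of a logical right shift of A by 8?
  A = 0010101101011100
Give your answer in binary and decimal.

Logical shift right by 8: drop the bottom 8 bit(s), prepend 8 zero(s) on the left.
  0010101101011100  ->  keep [00101011], discard [01011100], prepend 00000000
= 0000000000101011

Answer: 0000000000101011 (43)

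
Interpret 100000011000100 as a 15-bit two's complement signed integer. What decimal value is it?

MSB is 1, so the value is negative. Find the magnitude:
1. Invert bits:  011111100111011
2. Add 1:        011111100111100  = 16188
3. Apply sign:   -16188

Answer: -16188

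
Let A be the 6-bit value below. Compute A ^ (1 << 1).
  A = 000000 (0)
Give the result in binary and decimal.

Mask = 1 << 1 = 000010
Bit 1 of A is 0; XOR with the mask flips it to 1.
  000000
^ 000010
--------
  000010

Answer: 000010 (2)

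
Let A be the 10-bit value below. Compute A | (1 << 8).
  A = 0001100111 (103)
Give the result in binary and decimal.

Mask = 1 << 8 = 0100000000
Bit 8 of A is 0, so OR-ing with the mask flips it to 1.
  0001100111
| 0100000000
------------
  0101100111

Answer: 0101100111 (359)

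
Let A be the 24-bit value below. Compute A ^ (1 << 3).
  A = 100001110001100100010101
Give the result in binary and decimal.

Mask = 1 << 3 = 000000000000000000001000
Bit 3 of A is 0; XOR with the mask flips it to 1.
  100001110001100100010101
^ 000000000000000000001000
--------------------------
  100001110001100100011101

Answer: 100001110001100100011101 (8853789)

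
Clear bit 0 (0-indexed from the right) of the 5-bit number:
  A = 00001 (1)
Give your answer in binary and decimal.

Mask = ~(1 << 0) = 11110
Bit 0 of A is 1, so AND-ing with the mask clears it to 0.
  00001
& 11110
-------
  00000

Answer: 00000 (0)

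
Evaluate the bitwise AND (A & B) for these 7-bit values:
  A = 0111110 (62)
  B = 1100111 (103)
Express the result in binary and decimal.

Apply & to each column (1 only where both bits are 1):
  0111110
& 1100111
---------
  0100110

Answer: 0100110 (38)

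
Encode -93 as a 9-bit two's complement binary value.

1. Binary of +93:  001011101
2. Invert bits:     110100010
3. Add 1:           110100011

Answer: 110100011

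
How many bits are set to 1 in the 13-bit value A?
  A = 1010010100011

1010010100011
1-bits at positions (from bit 0 = LSB): 0, 1, 5, 7, 10, 12
Count = 6

Answer: 6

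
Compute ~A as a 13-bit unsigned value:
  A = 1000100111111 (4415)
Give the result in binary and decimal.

Flip each bit (0->1, 1->0):
  1000100111111
  0111011000000

Answer: 0111011000000 (3776)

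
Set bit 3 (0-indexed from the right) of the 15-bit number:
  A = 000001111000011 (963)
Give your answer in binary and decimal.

Mask = 1 << 3 = 000000000001000
Bit 3 of A is 0, so OR-ing with the mask flips it to 1.
  000001111000011
| 000000000001000
-----------------
  000001111001011

Answer: 000001111001011 (971)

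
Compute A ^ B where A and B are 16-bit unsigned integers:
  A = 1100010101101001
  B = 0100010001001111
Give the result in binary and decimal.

Apply ^ to each column (1 where bits differ):
  1100010101101001
^ 0100010001001111
------------------
  1000000100100110

Answer: 1000000100100110 (33062)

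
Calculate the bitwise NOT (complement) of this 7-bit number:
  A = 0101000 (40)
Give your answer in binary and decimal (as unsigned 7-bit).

Flip each bit (0->1, 1->0):
  0101000
  1010111

Answer: 1010111 (87)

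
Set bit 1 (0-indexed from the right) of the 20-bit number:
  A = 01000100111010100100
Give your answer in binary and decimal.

Mask = 1 << 1 = 00000000000000000010
Bit 1 of A is 0, so OR-ing with the mask flips it to 1.
  01000100111010100100
| 00000000000000000010
----------------------
  01000100111010100110

Answer: 01000100111010100110 (282278)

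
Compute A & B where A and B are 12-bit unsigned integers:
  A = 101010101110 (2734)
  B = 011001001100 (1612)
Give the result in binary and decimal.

Apply & to each column (1 only where both bits are 1):
  101010101110
& 011001001100
--------------
  001000001100

Answer: 001000001100 (524)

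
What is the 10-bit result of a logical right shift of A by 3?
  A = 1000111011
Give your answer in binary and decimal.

Logical shift right by 3: drop the bottom 3 bit(s), prepend 3 zero(s) on the left.
  1000111011  ->  keep [1000111], discard [011], prepend 000
= 0001000111

Answer: 0001000111 (71)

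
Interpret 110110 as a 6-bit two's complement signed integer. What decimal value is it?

MSB is 1, so the value is negative. Find the magnitude:
1. Invert bits:  001001
2. Add 1:        001010  = 10
3. Apply sign:   -10

Answer: -10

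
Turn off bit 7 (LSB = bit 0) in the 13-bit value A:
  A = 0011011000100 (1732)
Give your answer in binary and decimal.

Mask = ~(1 << 7) = 1111101111111
Bit 7 of A is 1, so AND-ing with the mask clears it to 0.
  0011011000100
& 1111101111111
---------------
  0011001000100

Answer: 0011001000100 (1604)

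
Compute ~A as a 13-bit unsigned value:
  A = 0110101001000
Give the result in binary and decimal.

Flip each bit (0->1, 1->0):
  0110101001000
  1001010110111

Answer: 1001010110111 (4791)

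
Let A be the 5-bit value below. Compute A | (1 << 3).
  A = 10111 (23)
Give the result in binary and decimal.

Mask = 1 << 3 = 01000
Bit 3 of A is 0, so OR-ing with the mask flips it to 1.
  10111
| 01000
-------
  11111

Answer: 11111 (31)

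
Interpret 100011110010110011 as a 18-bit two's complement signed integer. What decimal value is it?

MSB is 1, so the value is negative. Find the magnitude:
1. Invert bits:  011100001101001100
2. Add 1:        011100001101001101  = 115533
3. Apply sign:   -115533

Answer: -115533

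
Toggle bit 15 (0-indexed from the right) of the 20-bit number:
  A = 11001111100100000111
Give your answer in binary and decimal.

Mask = 1 << 15 = 00001000000000000000
Bit 15 of A is 1; XOR with the mask flips it to 0.
  11001111100100000111
^ 00001000000000000000
----------------------
  11000111100100000111

Answer: 11000111100100000111 (817415)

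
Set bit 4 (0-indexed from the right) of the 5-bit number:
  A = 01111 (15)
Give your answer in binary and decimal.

Mask = 1 << 4 = 10000
Bit 4 of A is 0, so OR-ing with the mask flips it to 1.
  01111
| 10000
-------
  11111

Answer: 11111 (31)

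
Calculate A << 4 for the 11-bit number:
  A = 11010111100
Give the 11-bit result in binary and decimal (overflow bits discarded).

Shift left by 4: drop the top 4 bit(s), append 4 zero(s) on the right.
  11010111100  ->  discard [1101], keep [0111100], append 0000
= 01111000000

Answer: 01111000000 (960)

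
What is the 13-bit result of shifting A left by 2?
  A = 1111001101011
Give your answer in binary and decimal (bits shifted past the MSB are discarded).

Shift left by 2: drop the top 2 bit(s), append 2 zero(s) on the right.
  1111001101011  ->  discard [11], keep [11001101011], append 00
= 1100110101100

Answer: 1100110101100 (6572)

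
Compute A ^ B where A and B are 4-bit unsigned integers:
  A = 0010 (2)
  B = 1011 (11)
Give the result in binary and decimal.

Apply ^ to each column (1 where bits differ):
  0010
^ 1011
------
  1001

Answer: 1001 (9)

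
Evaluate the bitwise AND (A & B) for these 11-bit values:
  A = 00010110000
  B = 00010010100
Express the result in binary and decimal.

Apply & to each column (1 only where both bits are 1):
  00010110000
& 00010010100
-------------
  00010010000

Answer: 00010010000 (144)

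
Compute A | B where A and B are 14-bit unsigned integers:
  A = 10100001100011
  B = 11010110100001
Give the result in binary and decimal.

Apply | to each column (1 where either bit is 1):
  10100001100011
| 11010110100001
----------------
  11110111100011

Answer: 11110111100011 (15843)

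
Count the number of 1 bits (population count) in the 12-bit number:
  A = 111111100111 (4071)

111111100111
1-bits at positions (from bit 0 = LSB): 0, 1, 2, 5, 6, 7, 8, 9, 10, 11
Count = 10

Answer: 10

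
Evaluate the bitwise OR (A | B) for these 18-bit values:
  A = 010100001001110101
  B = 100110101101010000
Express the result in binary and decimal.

Apply | to each column (1 where either bit is 1):
  010100001001110101
| 100110101101010000
--------------------
  110110101101110101

Answer: 110110101101110101 (224117)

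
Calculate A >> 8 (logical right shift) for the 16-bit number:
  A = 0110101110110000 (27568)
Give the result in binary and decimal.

Logical shift right by 8: drop the bottom 8 bit(s), prepend 8 zero(s) on the left.
  0110101110110000  ->  keep [01101011], discard [10110000], prepend 00000000
= 0000000001101011

Answer: 0000000001101011 (107)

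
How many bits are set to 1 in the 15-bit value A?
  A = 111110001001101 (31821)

111110001001101
1-bits at positions (from bit 0 = LSB): 0, 2, 3, 6, 10, 11, 12, 13, 14
Count = 9

Answer: 9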